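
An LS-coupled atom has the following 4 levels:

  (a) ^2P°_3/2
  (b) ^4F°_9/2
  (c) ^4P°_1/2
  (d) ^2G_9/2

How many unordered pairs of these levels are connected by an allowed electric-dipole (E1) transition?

(a)–(b): forbidden (parity, ΔS, ΔL, ΔJ).
(a)–(c): forbidden (parity, ΔS).
(a)–(d): forbidden (ΔL, ΔJ).
(b)–(c): forbidden (parity, ΔL, ΔJ).
(b)–(d): forbidden (ΔS).
(c)–(d): forbidden (ΔS, ΔL, ΔJ).
Allowed pairs: 0 of 6.

0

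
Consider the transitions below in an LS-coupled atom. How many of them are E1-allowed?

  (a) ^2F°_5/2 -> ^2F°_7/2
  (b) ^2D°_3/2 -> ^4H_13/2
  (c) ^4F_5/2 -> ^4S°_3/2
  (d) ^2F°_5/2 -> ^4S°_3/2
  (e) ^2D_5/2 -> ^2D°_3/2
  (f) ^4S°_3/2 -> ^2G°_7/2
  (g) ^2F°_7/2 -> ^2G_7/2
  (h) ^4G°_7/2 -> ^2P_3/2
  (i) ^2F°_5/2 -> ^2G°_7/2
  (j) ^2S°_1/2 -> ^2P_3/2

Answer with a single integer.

3

(a) forbidden (parity fails)
(b) forbidden (ΔS, ΔL, ΔJ fail)
(c) forbidden (ΔL fails)
(d) forbidden (parity, ΔS, ΔL fail)
(e) allowed
(f) forbidden (parity, ΔS, ΔL, ΔJ fail)
(g) allowed
(h) forbidden (ΔS, ΔL, ΔJ fail)
(i) forbidden (parity fails)
(j) allowed
Total allowed: 3 of 10.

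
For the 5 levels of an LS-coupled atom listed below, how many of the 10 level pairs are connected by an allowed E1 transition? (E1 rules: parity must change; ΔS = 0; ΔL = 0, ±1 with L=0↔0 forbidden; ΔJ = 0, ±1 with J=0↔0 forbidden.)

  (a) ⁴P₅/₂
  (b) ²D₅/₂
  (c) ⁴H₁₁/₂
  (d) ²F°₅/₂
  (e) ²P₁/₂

1

(a)–(b): forbidden (parity, ΔS).
(a)–(c): forbidden (parity, ΔL, ΔJ).
(a)–(d): forbidden (ΔS, ΔL).
(a)–(e): forbidden (parity, ΔS, ΔJ).
(b)–(c): forbidden (parity, ΔS, ΔL, ΔJ).
(b)–(d): allowed.
(b)–(e): forbidden (parity, ΔJ).
(c)–(d): forbidden (ΔS, ΔL, ΔJ).
(c)–(e): forbidden (parity, ΔS, ΔL, ΔJ).
(d)–(e): forbidden (ΔL, ΔJ).
Allowed pairs: 1 of 10.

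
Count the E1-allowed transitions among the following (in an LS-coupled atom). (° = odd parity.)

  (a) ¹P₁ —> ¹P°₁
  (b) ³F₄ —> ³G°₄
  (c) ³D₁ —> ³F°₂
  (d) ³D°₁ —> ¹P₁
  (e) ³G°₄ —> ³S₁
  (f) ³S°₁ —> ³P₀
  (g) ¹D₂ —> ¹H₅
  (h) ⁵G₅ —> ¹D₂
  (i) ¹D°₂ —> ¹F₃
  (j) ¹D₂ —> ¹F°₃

6

(a) allowed
(b) allowed
(c) allowed
(d) forbidden (ΔS fails)
(e) forbidden (ΔL, ΔJ fail)
(f) allowed
(g) forbidden (parity, ΔL, ΔJ fail)
(h) forbidden (parity, ΔS, ΔL, ΔJ fail)
(i) allowed
(j) allowed
Total allowed: 6 of 10.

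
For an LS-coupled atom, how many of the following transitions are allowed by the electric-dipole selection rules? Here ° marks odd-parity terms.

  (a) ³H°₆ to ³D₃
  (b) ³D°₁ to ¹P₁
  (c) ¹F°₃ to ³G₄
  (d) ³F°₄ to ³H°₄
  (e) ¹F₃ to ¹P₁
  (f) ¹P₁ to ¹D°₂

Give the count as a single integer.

1

(a) forbidden (ΔL, ΔJ fail)
(b) forbidden (ΔS fails)
(c) forbidden (ΔS fails)
(d) forbidden (parity, ΔL fail)
(e) forbidden (parity, ΔL, ΔJ fail)
(f) allowed
Total allowed: 1 of 6.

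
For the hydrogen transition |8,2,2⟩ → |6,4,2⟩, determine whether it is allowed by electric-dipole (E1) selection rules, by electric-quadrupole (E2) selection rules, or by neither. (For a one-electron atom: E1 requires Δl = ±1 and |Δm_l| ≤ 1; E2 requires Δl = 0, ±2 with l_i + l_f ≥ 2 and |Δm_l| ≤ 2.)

E2

Δl = 4 − 2 = +2; l_i + l_f = 6.
Δm_l = +0.
E1 (Δl = ±1, |Δm_l| ≤ 1): not satisfied.
E2 (Δl = 0,±2, l_i+l_f ≥ 2, |Δm_l| ≤ 2): satisfied.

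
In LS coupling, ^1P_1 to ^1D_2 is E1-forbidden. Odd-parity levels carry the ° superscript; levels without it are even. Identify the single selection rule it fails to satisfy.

Reading off the term symbols: S 0→0, L 1→2, J 1→2, parity even→even.
Parity must change: even → even — violated.
ΔS = 0: S: 0 → 0 — satisfied.
ΔL = 0, ±1 (not L=0↔0): L: 1 → 2, ΔL = +1 — satisfied.
ΔJ = 0, ±1 (not J=0↔0): J: 1 → 2, ΔJ = +1 — satisfied.

parity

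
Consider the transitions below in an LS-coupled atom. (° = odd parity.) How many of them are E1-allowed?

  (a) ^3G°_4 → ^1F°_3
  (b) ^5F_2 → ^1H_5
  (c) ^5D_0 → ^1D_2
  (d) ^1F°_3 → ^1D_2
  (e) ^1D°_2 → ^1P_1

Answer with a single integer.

(a) forbidden (parity, ΔS fail)
(b) forbidden (parity, ΔS, ΔL, ΔJ fail)
(c) forbidden (parity, ΔS, ΔJ fail)
(d) allowed
(e) allowed
Total allowed: 2 of 5.

2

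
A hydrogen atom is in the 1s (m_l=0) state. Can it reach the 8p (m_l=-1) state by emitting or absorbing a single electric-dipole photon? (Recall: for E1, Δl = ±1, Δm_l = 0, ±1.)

Initial l = 0, final l = 1, so Δl = +1. E1 requires Δl = ±1: ✓.
Δm_l = -1 − (0) = -1. E1 requires Δm_l = 0, ±1: ✓.
All E1 selection rules are satisfied.

allowed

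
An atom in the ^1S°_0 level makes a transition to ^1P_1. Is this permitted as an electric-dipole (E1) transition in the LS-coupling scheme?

Initial level: S=0, L=0, J=0, parity odd. Final level: S=0, L=1, J=1, parity even.
Parity must change: odd → even — satisfied.
ΔL = 0, ±1 (not L=0↔0): L: 0 → 1, ΔL = +1 — satisfied.
ΔJ = 0, ±1 (not J=0↔0): J: 0 → 1, ΔJ = +1 — satisfied.
ΔS = 0: S: 0 → 0 — satisfied.
All four E1 rules are satisfied.

allowed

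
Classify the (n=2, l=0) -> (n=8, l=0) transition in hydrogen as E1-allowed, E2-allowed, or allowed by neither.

neither

Δl = 0 − 0 = +0; l_i + l_f = 0.
E1 (Δl = ±1): not satisfied.
E2 (Δl = 0,±2, l_i+l_f ≥ 2): not satisfied.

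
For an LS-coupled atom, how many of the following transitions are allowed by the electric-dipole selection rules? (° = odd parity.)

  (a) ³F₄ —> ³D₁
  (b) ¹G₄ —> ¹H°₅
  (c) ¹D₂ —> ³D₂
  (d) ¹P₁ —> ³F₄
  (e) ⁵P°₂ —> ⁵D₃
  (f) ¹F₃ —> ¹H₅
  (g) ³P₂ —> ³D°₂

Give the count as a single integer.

(a) forbidden (parity, ΔJ fail)
(b) allowed
(c) forbidden (parity, ΔS fail)
(d) forbidden (parity, ΔS, ΔL, ΔJ fail)
(e) allowed
(f) forbidden (parity, ΔL, ΔJ fail)
(g) allowed
Total allowed: 3 of 7.

3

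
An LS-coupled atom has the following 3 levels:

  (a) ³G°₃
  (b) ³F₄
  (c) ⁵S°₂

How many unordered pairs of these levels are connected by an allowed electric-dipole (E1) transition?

(a)–(b): allowed.
(a)–(c): forbidden (parity, ΔS, ΔL).
(b)–(c): forbidden (ΔS, ΔL, ΔJ).
Allowed pairs: 1 of 3.

1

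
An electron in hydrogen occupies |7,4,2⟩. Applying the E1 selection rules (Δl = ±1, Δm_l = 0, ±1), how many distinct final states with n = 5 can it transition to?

E1 requires Δl = ±1, so l_f ∈ {3, 5}; with 0 ≤ l_f ≤ n_f−1 = 4, the allowed l_f values are {3}.
For l_f = 3: m_f ∈ {m_i−1, m_i, m_i+1} ∩ [−3, 3] = {1, 2, 3} → 3 states.
Total: 3.

3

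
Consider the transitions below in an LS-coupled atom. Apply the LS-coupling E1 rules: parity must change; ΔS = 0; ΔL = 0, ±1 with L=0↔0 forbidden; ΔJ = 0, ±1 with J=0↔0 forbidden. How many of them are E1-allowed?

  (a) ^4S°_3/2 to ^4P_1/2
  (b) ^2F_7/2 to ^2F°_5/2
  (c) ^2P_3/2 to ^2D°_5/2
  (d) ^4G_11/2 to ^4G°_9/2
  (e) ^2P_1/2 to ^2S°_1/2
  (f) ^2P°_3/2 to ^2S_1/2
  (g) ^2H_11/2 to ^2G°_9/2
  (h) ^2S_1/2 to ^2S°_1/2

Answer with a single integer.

(a) allowed
(b) allowed
(c) allowed
(d) allowed
(e) allowed
(f) allowed
(g) allowed
(h) forbidden (ΔL fails)
Total allowed: 7 of 8.

7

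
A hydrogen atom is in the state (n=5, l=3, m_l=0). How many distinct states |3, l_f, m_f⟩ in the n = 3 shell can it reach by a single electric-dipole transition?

E1 requires Δl = ±1, so l_f ∈ {2, 4}; with 0 ≤ l_f ≤ n_f−1 = 2, the allowed l_f values are {2}.
For l_f = 2: m_f ∈ {m_i−1, m_i, m_i+1} ∩ [−2, 2] = {-1, 0, 1} → 3 states.
Total: 3.

3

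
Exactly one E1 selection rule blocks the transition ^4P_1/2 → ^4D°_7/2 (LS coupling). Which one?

Reading off the term symbols: S 3/2→3/2, L 1→2, J 1/2→7/2, parity even→odd.
Parity must change: even → odd — passes.
ΔS = 0: S: 3/2 → 3/2 — passes.
ΔL = 0, ±1 (not L=0↔0): L: 1 → 2, ΔL = +1 — passes.
ΔJ = 0, ±1 (not J=0↔0): J: 1/2 → 7/2, ΔJ = +3 — fails.

the ΔJ = 0, ±1 rule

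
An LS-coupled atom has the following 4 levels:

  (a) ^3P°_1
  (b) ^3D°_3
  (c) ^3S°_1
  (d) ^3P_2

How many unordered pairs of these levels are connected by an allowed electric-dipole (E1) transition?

(a)–(b): forbidden (parity, ΔJ).
(a)–(c): forbidden (parity).
(a)–(d): allowed.
(b)–(c): forbidden (parity, ΔL, ΔJ).
(b)–(d): allowed.
(c)–(d): allowed.
Allowed pairs: 3 of 6.

3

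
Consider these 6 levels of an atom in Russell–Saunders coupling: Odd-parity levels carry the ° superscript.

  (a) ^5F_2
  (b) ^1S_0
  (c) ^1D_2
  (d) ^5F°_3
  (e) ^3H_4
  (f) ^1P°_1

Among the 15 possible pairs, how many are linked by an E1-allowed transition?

3

(a)–(b): forbidden (parity, ΔS, ΔL, ΔJ).
(a)–(c): forbidden (parity, ΔS).
(a)–(d): allowed.
(a)–(e): forbidden (parity, ΔS, ΔL, ΔJ).
(a)–(f): forbidden (ΔS, ΔL).
(b)–(c): forbidden (parity, ΔL, ΔJ).
(b)–(d): forbidden (ΔS, ΔL, ΔJ).
(b)–(e): forbidden (parity, ΔS, ΔL, ΔJ).
(b)–(f): allowed.
(c)–(d): forbidden (ΔS).
(c)–(e): forbidden (parity, ΔS, ΔL, ΔJ).
(c)–(f): allowed.
(d)–(e): forbidden (ΔS, ΔL).
(d)–(f): forbidden (parity, ΔS, ΔL, ΔJ).
(e)–(f): forbidden (ΔS, ΔL, ΔJ).
Allowed pairs: 3 of 15.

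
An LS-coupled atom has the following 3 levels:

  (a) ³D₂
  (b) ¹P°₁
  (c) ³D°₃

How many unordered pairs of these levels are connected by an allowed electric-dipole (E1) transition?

(a)–(b): forbidden (ΔS).
(a)–(c): allowed.
(b)–(c): forbidden (parity, ΔS, ΔJ).
Allowed pairs: 1 of 3.

1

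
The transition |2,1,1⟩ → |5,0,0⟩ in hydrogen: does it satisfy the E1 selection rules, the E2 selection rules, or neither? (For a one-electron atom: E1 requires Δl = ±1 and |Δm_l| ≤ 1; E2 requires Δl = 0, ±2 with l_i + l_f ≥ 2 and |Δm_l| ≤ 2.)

Δl = 0 − 1 = -1; l_i + l_f = 1.
Δm_l = -1.
E1 (Δl = ±1, |Δm_l| ≤ 1): satisfied.
E2 (Δl = 0,±2, l_i+l_f ≥ 2, |Δm_l| ≤ 2): not satisfied.

E1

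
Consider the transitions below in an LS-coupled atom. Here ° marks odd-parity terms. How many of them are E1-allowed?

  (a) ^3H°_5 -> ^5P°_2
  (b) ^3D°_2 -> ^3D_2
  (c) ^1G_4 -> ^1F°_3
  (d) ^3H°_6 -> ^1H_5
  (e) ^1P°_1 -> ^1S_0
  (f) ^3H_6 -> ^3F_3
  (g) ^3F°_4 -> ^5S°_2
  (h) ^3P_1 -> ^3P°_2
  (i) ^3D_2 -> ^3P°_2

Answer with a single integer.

5

(a) forbidden (parity, ΔS, ΔL, ΔJ fail)
(b) allowed
(c) allowed
(d) forbidden (ΔS fails)
(e) allowed
(f) forbidden (parity, ΔL, ΔJ fail)
(g) forbidden (parity, ΔS, ΔL, ΔJ fail)
(h) allowed
(i) allowed
Total allowed: 5 of 9.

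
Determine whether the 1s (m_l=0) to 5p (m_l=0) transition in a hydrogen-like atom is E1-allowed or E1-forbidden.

allowed

Δl = 1 − 0 = +1; the E1 rule Δl = ±1 is ✓.
Δm_l = 0 − (0) = +0. E1 requires Δm_l = 0, ±1: ✓.
All E1 selection rules are satisfied.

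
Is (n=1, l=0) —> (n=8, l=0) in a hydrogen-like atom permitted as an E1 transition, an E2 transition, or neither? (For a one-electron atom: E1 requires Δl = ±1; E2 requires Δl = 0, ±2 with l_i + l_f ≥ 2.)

Δl = 0 − 0 = +0; l_i + l_f = 0.
E1 (Δl = ±1): not satisfied.
E2 (Δl = 0,±2, l_i+l_f ≥ 2): not satisfied.

neither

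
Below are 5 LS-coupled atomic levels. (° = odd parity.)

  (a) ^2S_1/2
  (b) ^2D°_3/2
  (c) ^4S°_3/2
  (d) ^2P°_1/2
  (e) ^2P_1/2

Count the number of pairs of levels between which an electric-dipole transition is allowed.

3

(a)–(b): forbidden (ΔL).
(a)–(c): forbidden (ΔS, ΔL).
(a)–(d): allowed.
(a)–(e): forbidden (parity).
(b)–(c): forbidden (parity, ΔS, ΔL).
(b)–(d): forbidden (parity).
(b)–(e): allowed.
(c)–(d): forbidden (parity, ΔS).
(c)–(e): forbidden (ΔS).
(d)–(e): allowed.
Allowed pairs: 3 of 10.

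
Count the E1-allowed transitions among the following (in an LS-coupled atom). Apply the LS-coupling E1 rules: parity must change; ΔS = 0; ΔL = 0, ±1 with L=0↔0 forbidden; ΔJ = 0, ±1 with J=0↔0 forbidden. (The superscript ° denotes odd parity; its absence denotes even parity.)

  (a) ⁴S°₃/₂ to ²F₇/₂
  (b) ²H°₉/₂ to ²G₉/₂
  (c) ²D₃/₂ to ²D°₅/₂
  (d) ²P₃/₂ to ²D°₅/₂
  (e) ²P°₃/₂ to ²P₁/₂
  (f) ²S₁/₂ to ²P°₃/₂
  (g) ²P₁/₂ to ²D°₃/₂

6

(a) forbidden (ΔS, ΔL, ΔJ fail)
(b) allowed
(c) allowed
(d) allowed
(e) allowed
(f) allowed
(g) allowed
Total allowed: 6 of 7.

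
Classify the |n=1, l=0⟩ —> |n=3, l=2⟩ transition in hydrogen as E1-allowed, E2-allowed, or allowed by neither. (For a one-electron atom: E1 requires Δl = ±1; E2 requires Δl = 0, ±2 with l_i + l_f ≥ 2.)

E2

Δl = 2 − 0 = +2; l_i + l_f = 2.
E1 (Δl = ±1): not satisfied.
E2 (Δl = 0,±2, l_i+l_f ≥ 2): satisfied.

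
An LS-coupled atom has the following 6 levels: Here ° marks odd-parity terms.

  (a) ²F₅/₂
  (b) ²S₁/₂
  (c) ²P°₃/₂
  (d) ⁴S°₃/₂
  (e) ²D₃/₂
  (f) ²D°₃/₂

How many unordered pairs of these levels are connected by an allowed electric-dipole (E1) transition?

4

(a)–(b): forbidden (parity, ΔL, ΔJ).
(a)–(c): forbidden (ΔL).
(a)–(d): forbidden (ΔS, ΔL).
(a)–(e): forbidden (parity).
(a)–(f): allowed.
(b)–(c): allowed.
(b)–(d): forbidden (ΔS, ΔL).
(b)–(e): forbidden (parity, ΔL).
(b)–(f): forbidden (ΔL).
(c)–(d): forbidden (parity, ΔS).
(c)–(e): allowed.
(c)–(f): forbidden (parity).
(d)–(e): forbidden (ΔS, ΔL).
(d)–(f): forbidden (parity, ΔS, ΔL).
(e)–(f): allowed.
Allowed pairs: 4 of 15.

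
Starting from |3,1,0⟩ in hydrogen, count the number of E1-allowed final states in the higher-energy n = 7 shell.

E1 requires Δl = ±1, so l_f ∈ {0, 2}; with 0 ≤ l_f ≤ n_f−1 = 6, the allowed l_f values are {0, 2}.
For l_f = 0: m_f ∈ {m_i−1, m_i, m_i+1} ∩ [−0, 0] = {0} → 1 state.
For l_f = 2: m_f ∈ {m_i−1, m_i, m_i+1} ∩ [−2, 2] = {-1, 0, 1} → 3 states.
Total: 4.

4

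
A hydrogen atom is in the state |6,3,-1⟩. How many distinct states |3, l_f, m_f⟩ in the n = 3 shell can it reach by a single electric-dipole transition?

E1 requires Δl = ±1, so l_f ∈ {2, 4}; with 0 ≤ l_f ≤ n_f−1 = 2, the allowed l_f values are {2}.
For l_f = 2: m_f ∈ {m_i−1, m_i, m_i+1} ∩ [−2, 2] = {-2, -1, 0} → 3 states.
Total: 3.

3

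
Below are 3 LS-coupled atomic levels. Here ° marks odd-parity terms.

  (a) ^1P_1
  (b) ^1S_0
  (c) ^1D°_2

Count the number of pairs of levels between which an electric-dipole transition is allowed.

1

(a)–(b): forbidden (parity).
(a)–(c): allowed.
(b)–(c): forbidden (ΔL, ΔJ).
Allowed pairs: 1 of 3.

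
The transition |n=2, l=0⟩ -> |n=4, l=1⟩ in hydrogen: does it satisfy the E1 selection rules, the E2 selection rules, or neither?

E1

Δl = 1 − 0 = +1; l_i + l_f = 1.
E1 (Δl = ±1): satisfied.
E2 (Δl = 0,±2, l_i+l_f ≥ 2): not satisfied.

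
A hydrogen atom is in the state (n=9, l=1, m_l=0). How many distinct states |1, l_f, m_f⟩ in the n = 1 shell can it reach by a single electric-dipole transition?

1

E1 requires Δl = ±1, so l_f ∈ {0, 2}; with 0 ≤ l_f ≤ n_f−1 = 0, the allowed l_f values are {0}.
For l_f = 0: m_f ∈ {m_i−1, m_i, m_i+1} ∩ [−0, 0] = {0} → 1 state.
Total: 1.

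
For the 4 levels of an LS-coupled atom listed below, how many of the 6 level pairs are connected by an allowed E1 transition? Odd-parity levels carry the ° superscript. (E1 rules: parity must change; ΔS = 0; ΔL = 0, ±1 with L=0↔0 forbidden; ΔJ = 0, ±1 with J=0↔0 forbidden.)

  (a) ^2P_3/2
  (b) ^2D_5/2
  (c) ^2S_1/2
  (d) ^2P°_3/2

3

(a)–(b): forbidden (parity).
(a)–(c): forbidden (parity).
(a)–(d): allowed.
(b)–(c): forbidden (parity, ΔL, ΔJ).
(b)–(d): allowed.
(c)–(d): allowed.
Allowed pairs: 3 of 6.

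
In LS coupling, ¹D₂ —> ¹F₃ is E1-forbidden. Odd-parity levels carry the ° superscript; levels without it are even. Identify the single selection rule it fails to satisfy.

parity

Initial level: S=0, L=2, J=2, parity even. Final level: S=0, L=3, J=3, parity even.
ΔJ = 0, ±1 (not J=0↔0): J: 2 → 3, ΔJ = +1 — satisfied.
ΔS = 0: S: 0 → 0 — satisfied.
Parity must change: even → even — violated.
ΔL = 0, ±1 (not L=0↔0): L: 2 → 3, ΔL = +1 — satisfied.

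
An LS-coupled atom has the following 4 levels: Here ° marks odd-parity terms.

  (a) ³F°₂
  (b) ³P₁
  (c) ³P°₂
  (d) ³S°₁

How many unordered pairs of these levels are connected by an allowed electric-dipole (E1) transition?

2

(a)–(b): forbidden (ΔL).
(a)–(c): forbidden (parity, ΔL).
(a)–(d): forbidden (parity, ΔL).
(b)–(c): allowed.
(b)–(d): allowed.
(c)–(d): forbidden (parity).
Allowed pairs: 2 of 6.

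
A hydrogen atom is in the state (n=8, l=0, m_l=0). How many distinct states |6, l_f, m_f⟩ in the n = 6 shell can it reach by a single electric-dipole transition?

3

E1 requires Δl = ±1, so l_f ∈ {-1, 1}; with 0 ≤ l_f ≤ n_f−1 = 5, the allowed l_f values are {1}.
For l_f = 1: m_f ∈ {m_i−1, m_i, m_i+1} ∩ [−1, 1] = {-1, 0, 1} → 3 states.
Total: 3.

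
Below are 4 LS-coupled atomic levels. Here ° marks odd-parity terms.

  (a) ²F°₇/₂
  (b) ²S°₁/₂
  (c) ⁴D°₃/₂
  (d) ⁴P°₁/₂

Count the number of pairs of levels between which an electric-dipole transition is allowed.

(a)–(b): forbidden (parity, ΔL, ΔJ).
(a)–(c): forbidden (parity, ΔS, ΔJ).
(a)–(d): forbidden (parity, ΔS, ΔL, ΔJ).
(b)–(c): forbidden (parity, ΔS, ΔL).
(b)–(d): forbidden (parity, ΔS).
(c)–(d): forbidden (parity).
Allowed pairs: 0 of 6.

0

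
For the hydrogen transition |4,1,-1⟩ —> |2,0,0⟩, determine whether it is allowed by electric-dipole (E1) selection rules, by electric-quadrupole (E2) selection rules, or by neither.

E1

Δl = 0 − 1 = -1; l_i + l_f = 1.
Δm_l = +1.
E1 (Δl = ±1, |Δm_l| ≤ 1): satisfied.
E2 (Δl = 0,±2, l_i+l_f ≥ 2, |Δm_l| ≤ 2): not satisfied.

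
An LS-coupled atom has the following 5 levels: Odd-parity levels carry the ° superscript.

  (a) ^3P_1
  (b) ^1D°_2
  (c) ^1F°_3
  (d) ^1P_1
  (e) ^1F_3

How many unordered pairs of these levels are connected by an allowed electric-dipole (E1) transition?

(a)–(b): forbidden (ΔS).
(a)–(c): forbidden (ΔS, ΔL, ΔJ).
(a)–(d): forbidden (parity, ΔS).
(a)–(e): forbidden (parity, ΔS, ΔL, ΔJ).
(b)–(c): forbidden (parity).
(b)–(d): allowed.
(b)–(e): allowed.
(c)–(d): forbidden (ΔL, ΔJ).
(c)–(e): allowed.
(d)–(e): forbidden (parity, ΔL, ΔJ).
Allowed pairs: 3 of 10.

3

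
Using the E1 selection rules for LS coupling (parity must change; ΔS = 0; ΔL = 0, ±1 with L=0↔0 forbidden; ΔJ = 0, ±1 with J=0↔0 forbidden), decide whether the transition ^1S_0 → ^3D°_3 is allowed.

Reading off the term symbols: S 0→1, L 0→2, J 0→3, parity even→odd.
Parity must change: even → odd — satisfied.
ΔS = 0: S: 0 → 1 — violated.
ΔL = 0, ±1 (not L=0↔0): L: 0 → 2, ΔL = +2 — violated.
ΔJ = 0, ±1 (not J=0↔0): J: 0 → 3, ΔJ = +3 — violated.
Rule(s) violated: ΔS, ΔL, ΔJ.

forbidden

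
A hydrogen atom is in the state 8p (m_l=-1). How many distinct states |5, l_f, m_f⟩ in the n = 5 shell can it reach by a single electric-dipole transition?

4

E1 requires Δl = ±1, so l_f ∈ {0, 2}; with 0 ≤ l_f ≤ n_f−1 = 4, the allowed l_f values are {0, 2}.
For l_f = 0: m_f ∈ {m_i−1, m_i, m_i+1} ∩ [−0, 0] = {0} → 1 state.
For l_f = 2: m_f ∈ {m_i−1, m_i, m_i+1} ∩ [−2, 2] = {-2, -1, 0} → 3 states.
Total: 4.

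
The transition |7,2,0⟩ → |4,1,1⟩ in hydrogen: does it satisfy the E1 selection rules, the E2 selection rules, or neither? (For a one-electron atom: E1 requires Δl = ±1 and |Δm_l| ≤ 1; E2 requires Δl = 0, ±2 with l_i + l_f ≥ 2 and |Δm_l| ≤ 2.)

E1

Δl = 1 − 2 = -1; l_i + l_f = 3.
Δm_l = +1.
E1 (Δl = ±1, |Δm_l| ≤ 1): satisfied.
E2 (Δl = 0,±2, l_i+l_f ≥ 2, |Δm_l| ≤ 2): not satisfied.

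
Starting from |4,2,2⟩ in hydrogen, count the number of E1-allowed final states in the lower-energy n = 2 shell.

1

E1 requires Δl = ±1, so l_f ∈ {1, 3}; with 0 ≤ l_f ≤ n_f−1 = 1, the allowed l_f values are {1}.
For l_f = 1: m_f ∈ {m_i−1, m_i, m_i+1} ∩ [−1, 1] = {1} → 1 state.
Total: 1.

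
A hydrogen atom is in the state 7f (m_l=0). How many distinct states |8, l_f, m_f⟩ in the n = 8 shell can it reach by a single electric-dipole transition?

6

E1 requires Δl = ±1, so l_f ∈ {2, 4}; with 0 ≤ l_f ≤ n_f−1 = 7, the allowed l_f values are {2, 4}.
For l_f = 2: m_f ∈ {m_i−1, m_i, m_i+1} ∩ [−2, 2] = {-1, 0, 1} → 3 states.
For l_f = 4: m_f ∈ {m_i−1, m_i, m_i+1} ∩ [−4, 4] = {-1, 0, 1} → 3 states.
Total: 6.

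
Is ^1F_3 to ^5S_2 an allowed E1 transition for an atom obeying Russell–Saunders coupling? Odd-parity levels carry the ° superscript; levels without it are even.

Initial level: S=0, L=3, J=3, parity even. Final level: S=2, L=0, J=2, parity even.
Parity must change: even → even — ✗.
ΔS = 0: S: 0 → 2 — ✗.
ΔL = 0, ±1 (not L=0↔0): L: 3 → 0, ΔL = -3 — ✗.
ΔJ = 0, ±1 (not J=0↔0): J: 3 → 2, ΔJ = -1 — ✓.
Rule(s) violated: parity, ΔS, ΔL.

forbidden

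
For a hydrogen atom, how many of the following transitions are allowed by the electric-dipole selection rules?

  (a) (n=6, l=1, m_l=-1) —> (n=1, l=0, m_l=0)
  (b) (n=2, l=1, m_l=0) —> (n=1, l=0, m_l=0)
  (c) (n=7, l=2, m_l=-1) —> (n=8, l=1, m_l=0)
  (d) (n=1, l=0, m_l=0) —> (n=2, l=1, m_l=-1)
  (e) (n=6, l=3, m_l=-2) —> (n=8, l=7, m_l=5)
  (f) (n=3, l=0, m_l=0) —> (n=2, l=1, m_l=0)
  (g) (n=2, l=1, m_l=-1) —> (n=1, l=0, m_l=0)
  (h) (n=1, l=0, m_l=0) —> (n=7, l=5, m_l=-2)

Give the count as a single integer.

(a) allowed
(b) allowed
(c) allowed
(d) allowed
(e) forbidden — Δl = +4 (E1 requires Δl = ±1); Δm_l = +7 (E1 requires Δm_l = 0, ±1)
(f) allowed
(g) allowed
(h) forbidden — Δl = +5 (E1 requires Δl = ±1); Δm_l = -2 (E1 requires Δm_l = 0, ±1)
Total allowed: 6 of 8.

6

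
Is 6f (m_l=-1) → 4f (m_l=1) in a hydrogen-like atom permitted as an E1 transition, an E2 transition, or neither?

Δl = 3 − 3 = +0; l_i + l_f = 6.
Δm_l = +2.
E1 (Δl = ±1, |Δm_l| ≤ 1): not satisfied.
E2 (Δl = 0,±2, l_i+l_f ≥ 2, |Δm_l| ≤ 2): satisfied.

E2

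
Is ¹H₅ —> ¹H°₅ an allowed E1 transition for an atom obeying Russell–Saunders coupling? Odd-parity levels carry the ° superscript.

allowed

Initial level: S=0, L=5, J=5, parity even. Final level: S=0, L=5, J=5, parity odd.
Parity must change: even → odd — ok.
ΔS = 0: S: 0 → 0 — ok.
ΔL = 0, ±1 (not L=0↔0): L: 5 → 5, ΔL = +0 — ok.
ΔJ = 0, ±1 (not J=0↔0): J: 5 → 5, ΔJ = +0 — ok.
All four E1 rules are satisfied.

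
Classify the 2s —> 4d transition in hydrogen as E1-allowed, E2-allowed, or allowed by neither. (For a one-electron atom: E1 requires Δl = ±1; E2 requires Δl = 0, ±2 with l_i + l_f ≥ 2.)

E2

Δl = 2 − 0 = +2; l_i + l_f = 2.
E1 (Δl = ±1): not satisfied.
E2 (Δl = 0,±2, l_i+l_f ≥ 2): satisfied.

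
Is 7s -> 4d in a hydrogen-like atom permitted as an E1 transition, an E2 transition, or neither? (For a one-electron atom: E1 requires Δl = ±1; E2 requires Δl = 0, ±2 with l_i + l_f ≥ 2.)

Δl = 2 − 0 = +2; l_i + l_f = 2.
E1 (Δl = ±1): not satisfied.
E2 (Δl = 0,±2, l_i+l_f ≥ 2): satisfied.

E2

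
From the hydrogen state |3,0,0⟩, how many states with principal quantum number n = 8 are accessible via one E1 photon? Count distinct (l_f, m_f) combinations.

3

E1 requires Δl = ±1, so l_f ∈ {-1, 1}; with 0 ≤ l_f ≤ n_f−1 = 7, the allowed l_f values are {1}.
For l_f = 1: m_f ∈ {m_i−1, m_i, m_i+1} ∩ [−1, 1] = {-1, 0, 1} → 3 states.
Total: 3.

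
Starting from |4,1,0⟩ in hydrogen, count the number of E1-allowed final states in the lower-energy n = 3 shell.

4

E1 requires Δl = ±1, so l_f ∈ {0, 2}; with 0 ≤ l_f ≤ n_f−1 = 2, the allowed l_f values are {0, 2}.
For l_f = 0: m_f ∈ {m_i−1, m_i, m_i+1} ∩ [−0, 0] = {0} → 1 state.
For l_f = 2: m_f ∈ {m_i−1, m_i, m_i+1} ∩ [−2, 2] = {-1, 0, 1} → 3 states.
Total: 4.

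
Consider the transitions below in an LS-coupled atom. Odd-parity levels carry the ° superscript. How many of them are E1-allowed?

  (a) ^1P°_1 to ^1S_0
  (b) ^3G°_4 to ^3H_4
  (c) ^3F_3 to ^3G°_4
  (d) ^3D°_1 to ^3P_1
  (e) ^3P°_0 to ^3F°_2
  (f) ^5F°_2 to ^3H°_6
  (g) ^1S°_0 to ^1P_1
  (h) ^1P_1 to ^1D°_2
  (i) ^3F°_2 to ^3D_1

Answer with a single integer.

7

(a) allowed
(b) allowed
(c) allowed
(d) allowed
(e) forbidden (parity, ΔL, ΔJ fail)
(f) forbidden (parity, ΔS, ΔL, ΔJ fail)
(g) allowed
(h) allowed
(i) allowed
Total allowed: 7 of 9.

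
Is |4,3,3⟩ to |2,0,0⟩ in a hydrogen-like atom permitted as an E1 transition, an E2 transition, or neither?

Δl = 0 − 3 = -3; l_i + l_f = 3.
Δm_l = -3.
E1 (Δl = ±1, |Δm_l| ≤ 1): not satisfied.
E2 (Δl = 0,±2, l_i+l_f ≥ 2, |Δm_l| ≤ 2): not satisfied.

neither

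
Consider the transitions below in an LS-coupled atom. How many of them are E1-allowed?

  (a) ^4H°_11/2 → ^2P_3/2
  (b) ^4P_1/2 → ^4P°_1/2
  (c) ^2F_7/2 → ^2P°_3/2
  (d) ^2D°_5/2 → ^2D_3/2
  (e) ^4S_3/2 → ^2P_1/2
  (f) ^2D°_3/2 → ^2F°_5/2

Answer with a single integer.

2

(a) forbidden (ΔS, ΔL, ΔJ fail)
(b) allowed
(c) forbidden (ΔL, ΔJ fail)
(d) allowed
(e) forbidden (parity, ΔS fail)
(f) forbidden (parity fails)
Total allowed: 2 of 6.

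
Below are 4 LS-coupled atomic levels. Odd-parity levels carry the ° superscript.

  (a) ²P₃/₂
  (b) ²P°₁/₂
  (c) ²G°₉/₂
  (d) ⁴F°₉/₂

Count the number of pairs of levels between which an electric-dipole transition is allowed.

1

(a)–(b): allowed.
(a)–(c): forbidden (ΔL, ΔJ).
(a)–(d): forbidden (ΔS, ΔL, ΔJ).
(b)–(c): forbidden (parity, ΔL, ΔJ).
(b)–(d): forbidden (parity, ΔS, ΔL, ΔJ).
(c)–(d): forbidden (parity, ΔS).
Allowed pairs: 1 of 6.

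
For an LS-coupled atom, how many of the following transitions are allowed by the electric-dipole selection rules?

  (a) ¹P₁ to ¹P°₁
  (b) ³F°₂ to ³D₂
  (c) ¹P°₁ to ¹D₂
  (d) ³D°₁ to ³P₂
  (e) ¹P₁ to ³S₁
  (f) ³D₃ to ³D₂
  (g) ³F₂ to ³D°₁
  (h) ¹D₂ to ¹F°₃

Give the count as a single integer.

(a) allowed
(b) allowed
(c) allowed
(d) allowed
(e) forbidden (parity, ΔS fail)
(f) forbidden (parity fails)
(g) allowed
(h) allowed
Total allowed: 6 of 8.

6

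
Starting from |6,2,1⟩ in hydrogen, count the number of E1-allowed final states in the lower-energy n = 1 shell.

E1 requires l_f ∈ {1, 3}, but neither lies in [0, 0], so no final state is reachable.
Total: 0.

0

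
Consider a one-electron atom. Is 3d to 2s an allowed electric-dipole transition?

forbidden

l: 2 → 0 (Δl = -2). Δl = ±1 fails.
The transition is electric-dipole forbidden.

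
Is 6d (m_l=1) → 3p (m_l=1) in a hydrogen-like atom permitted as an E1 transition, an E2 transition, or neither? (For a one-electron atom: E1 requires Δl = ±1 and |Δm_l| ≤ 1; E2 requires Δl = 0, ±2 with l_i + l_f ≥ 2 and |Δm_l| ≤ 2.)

E1

Δl = 1 − 2 = -1; l_i + l_f = 3.
Δm_l = +0.
E1 (Δl = ±1, |Δm_l| ≤ 1): satisfied.
E2 (Δl = 0,±2, l_i+l_f ≥ 2, |Δm_l| ≤ 2): not satisfied.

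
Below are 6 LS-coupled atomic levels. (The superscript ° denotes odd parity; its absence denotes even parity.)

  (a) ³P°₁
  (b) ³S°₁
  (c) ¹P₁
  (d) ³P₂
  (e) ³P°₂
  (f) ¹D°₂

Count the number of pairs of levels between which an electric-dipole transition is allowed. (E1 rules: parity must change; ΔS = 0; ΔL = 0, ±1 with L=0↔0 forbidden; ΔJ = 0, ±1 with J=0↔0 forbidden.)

(a)–(b): forbidden (parity).
(a)–(c): forbidden (ΔS).
(a)–(d): allowed.
(a)–(e): forbidden (parity).
(a)–(f): forbidden (parity, ΔS).
(b)–(c): forbidden (ΔS).
(b)–(d): allowed.
(b)–(e): forbidden (parity).
(b)–(f): forbidden (parity, ΔS, ΔL).
(c)–(d): forbidden (parity, ΔS).
(c)–(e): forbidden (ΔS).
(c)–(f): allowed.
(d)–(e): allowed.
(d)–(f): forbidden (ΔS).
(e)–(f): forbidden (parity, ΔS).
Allowed pairs: 4 of 15.

4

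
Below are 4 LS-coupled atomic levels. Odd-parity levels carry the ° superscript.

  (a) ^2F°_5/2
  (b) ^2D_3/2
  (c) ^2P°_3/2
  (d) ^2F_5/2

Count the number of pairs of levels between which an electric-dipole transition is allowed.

3

(a)–(b): allowed.
(a)–(c): forbidden (parity, ΔL).
(a)–(d): allowed.
(b)–(c): allowed.
(b)–(d): forbidden (parity).
(c)–(d): forbidden (ΔL).
Allowed pairs: 3 of 6.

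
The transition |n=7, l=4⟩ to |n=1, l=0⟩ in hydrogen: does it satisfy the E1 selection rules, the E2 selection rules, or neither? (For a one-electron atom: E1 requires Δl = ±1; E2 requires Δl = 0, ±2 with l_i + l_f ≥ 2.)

Δl = 0 − 4 = -4; l_i + l_f = 4.
E1 (Δl = ±1): not satisfied.
E2 (Δl = 0,±2, l_i+l_f ≥ 2): not satisfied.

neither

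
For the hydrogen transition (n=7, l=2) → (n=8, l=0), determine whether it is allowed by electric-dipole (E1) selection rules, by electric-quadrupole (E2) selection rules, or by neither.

Δl = 0 − 2 = -2; l_i + l_f = 2.
E1 (Δl = ±1): not satisfied.
E2 (Δl = 0,±2, l_i+l_f ≥ 2): satisfied.

E2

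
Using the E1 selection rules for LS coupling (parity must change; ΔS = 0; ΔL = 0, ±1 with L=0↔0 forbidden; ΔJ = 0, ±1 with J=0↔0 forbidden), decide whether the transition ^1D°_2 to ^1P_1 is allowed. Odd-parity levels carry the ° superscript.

allowed

Reading off the term symbols: S 0→0, L 2→1, J 2→1, parity odd→even.
ΔL = 0, ±1 (not L=0↔0): L: 2 → 1, ΔL = -1 — ✓.
Parity must change: odd → even — ✓.
ΔJ = 0, ±1 (not J=0↔0): J: 2 → 1, ΔJ = -1 — ✓.
ΔS = 0: S: 0 → 0 — ✓.
All four E1 rules are satisfied.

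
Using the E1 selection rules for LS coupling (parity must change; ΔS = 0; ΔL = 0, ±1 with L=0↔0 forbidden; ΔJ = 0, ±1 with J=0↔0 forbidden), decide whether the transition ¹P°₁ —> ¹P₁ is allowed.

allowed

Parity must change: odd → even — passes.
ΔS = 0: S: 0 → 0 — passes.
ΔL = 0, ±1 (not L=0↔0): L: 1 → 1, ΔL = +0 — passes.
ΔJ = 0, ±1 (not J=0↔0): J: 1 → 1, ΔJ = +0 — passes.
All four E1 rules are satisfied.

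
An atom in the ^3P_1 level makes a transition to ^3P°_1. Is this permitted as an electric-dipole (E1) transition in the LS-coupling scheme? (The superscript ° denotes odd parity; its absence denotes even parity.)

allowed

Parity must change: even → odd — ok.
ΔS = 0: S: 1 → 1 — ok.
ΔL = 0, ±1 (not L=0↔0): L: 1 → 1, ΔL = +0 — ok.
ΔJ = 0, ±1 (not J=0↔0): J: 1 → 1, ΔJ = +0 — ok.
All four E1 rules are satisfied.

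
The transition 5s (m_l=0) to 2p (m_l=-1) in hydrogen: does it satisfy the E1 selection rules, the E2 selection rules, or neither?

E1

Δl = 1 − 0 = +1; l_i + l_f = 1.
Δm_l = -1.
E1 (Δl = ±1, |Δm_l| ≤ 1): satisfied.
E2 (Δl = 0,±2, l_i+l_f ≥ 2, |Δm_l| ≤ 2): not satisfied.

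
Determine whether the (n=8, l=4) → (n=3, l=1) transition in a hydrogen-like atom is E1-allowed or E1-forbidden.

Δl = 1 − 4 = -3; the E1 rule Δl = ±1 is violated.
The transition is electric-dipole forbidden.

forbidden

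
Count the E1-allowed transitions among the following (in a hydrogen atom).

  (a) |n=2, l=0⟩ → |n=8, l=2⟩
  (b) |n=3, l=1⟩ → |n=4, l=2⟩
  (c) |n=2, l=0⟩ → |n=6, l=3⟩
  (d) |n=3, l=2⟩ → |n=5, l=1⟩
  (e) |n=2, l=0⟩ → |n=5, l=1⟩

3

(a) forbidden — Δl = +2 (E1 requires Δl = ±1)
(b) allowed
(c) forbidden — Δl = +3 (E1 requires Δl = ±1)
(d) allowed
(e) allowed
Total allowed: 3 of 5.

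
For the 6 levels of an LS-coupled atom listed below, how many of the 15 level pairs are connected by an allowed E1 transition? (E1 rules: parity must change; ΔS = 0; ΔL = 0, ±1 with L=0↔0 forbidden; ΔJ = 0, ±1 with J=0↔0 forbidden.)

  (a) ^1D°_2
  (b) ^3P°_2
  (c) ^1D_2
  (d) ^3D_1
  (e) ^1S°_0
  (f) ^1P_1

(a)–(b): forbidden (parity, ΔS).
(a)–(c): allowed.
(a)–(d): forbidden (ΔS).
(a)–(e): forbidden (parity, ΔL, ΔJ).
(a)–(f): allowed.
(b)–(c): forbidden (ΔS).
(b)–(d): allowed.
(b)–(e): forbidden (parity, ΔS, ΔJ).
(b)–(f): forbidden (ΔS).
(c)–(d): forbidden (parity, ΔS).
(c)–(e): forbidden (ΔL, ΔJ).
(c)–(f): forbidden (parity).
(d)–(e): forbidden (ΔS, ΔL).
(d)–(f): forbidden (parity, ΔS).
(e)–(f): allowed.
Allowed pairs: 4 of 15.

4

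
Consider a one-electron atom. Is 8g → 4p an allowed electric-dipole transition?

forbidden

Initial l = 4, final l = 1, so Δl = -3. E1 requires Δl = ±1: fails.
The transition is electric-dipole forbidden.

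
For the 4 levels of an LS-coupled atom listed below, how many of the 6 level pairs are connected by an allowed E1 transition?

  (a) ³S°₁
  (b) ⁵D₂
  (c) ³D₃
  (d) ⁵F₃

(a)–(b): forbidden (ΔS, ΔL).
(a)–(c): forbidden (ΔL, ΔJ).
(a)–(d): forbidden (ΔS, ΔL, ΔJ).
(b)–(c): forbidden (parity, ΔS).
(b)–(d): forbidden (parity).
(c)–(d): forbidden (parity, ΔS).
Allowed pairs: 0 of 6.

0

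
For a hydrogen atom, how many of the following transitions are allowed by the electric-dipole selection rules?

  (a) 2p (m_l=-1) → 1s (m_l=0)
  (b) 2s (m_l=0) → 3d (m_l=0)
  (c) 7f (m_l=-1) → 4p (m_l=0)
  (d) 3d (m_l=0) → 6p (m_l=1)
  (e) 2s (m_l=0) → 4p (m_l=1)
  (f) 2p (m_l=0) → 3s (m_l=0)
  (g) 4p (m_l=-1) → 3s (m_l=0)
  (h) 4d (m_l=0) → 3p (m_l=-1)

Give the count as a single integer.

6

(a) allowed
(b) forbidden — Δl = +2 (E1 requires Δl = ±1)
(c) forbidden — Δl = -2 (E1 requires Δl = ±1)
(d) allowed
(e) allowed
(f) allowed
(g) allowed
(h) allowed
Total allowed: 6 of 8.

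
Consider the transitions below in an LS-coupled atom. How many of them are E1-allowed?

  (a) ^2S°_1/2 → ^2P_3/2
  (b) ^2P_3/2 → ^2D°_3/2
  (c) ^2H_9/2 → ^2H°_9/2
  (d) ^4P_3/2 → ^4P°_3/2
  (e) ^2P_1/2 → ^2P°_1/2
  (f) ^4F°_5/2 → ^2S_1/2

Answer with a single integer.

5

(a) allowed
(b) allowed
(c) allowed
(d) allowed
(e) allowed
(f) forbidden (ΔS, ΔL, ΔJ fail)
Total allowed: 5 of 6.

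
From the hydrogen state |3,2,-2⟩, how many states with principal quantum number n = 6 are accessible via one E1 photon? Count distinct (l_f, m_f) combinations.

4

E1 requires Δl = ±1, so l_f ∈ {1, 3}; with 0 ≤ l_f ≤ n_f−1 = 5, the allowed l_f values are {1, 3}.
For l_f = 1: m_f ∈ {m_i−1, m_i, m_i+1} ∩ [−1, 1] = {-1} → 1 state.
For l_f = 3: m_f ∈ {m_i−1, m_i, m_i+1} ∩ [−3, 3] = {-3, -2, -1} → 3 states.
Total: 4.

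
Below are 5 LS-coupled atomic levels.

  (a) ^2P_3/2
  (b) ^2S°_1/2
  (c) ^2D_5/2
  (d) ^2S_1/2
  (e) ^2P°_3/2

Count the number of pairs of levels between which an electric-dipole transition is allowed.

(a)–(b): allowed.
(a)–(c): forbidden (parity).
(a)–(d): forbidden (parity).
(a)–(e): allowed.
(b)–(c): forbidden (ΔL, ΔJ).
(b)–(d): forbidden (ΔL).
(b)–(e): forbidden (parity).
(c)–(d): forbidden (parity, ΔL, ΔJ).
(c)–(e): allowed.
(d)–(e): allowed.
Allowed pairs: 4 of 10.

4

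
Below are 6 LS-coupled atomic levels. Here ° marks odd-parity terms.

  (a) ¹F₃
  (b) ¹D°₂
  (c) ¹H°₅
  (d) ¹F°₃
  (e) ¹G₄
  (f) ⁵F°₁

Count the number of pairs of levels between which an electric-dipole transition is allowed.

(a)–(b): allowed.
(a)–(c): forbidden (ΔL, ΔJ).
(a)–(d): allowed.
(a)–(e): forbidden (parity).
(a)–(f): forbidden (ΔS, ΔJ).
(b)–(c): forbidden (parity, ΔL, ΔJ).
(b)–(d): forbidden (parity).
(b)–(e): forbidden (ΔL, ΔJ).
(b)–(f): forbidden (parity, ΔS).
(c)–(d): forbidden (parity, ΔL, ΔJ).
(c)–(e): allowed.
(c)–(f): forbidden (parity, ΔS, ΔL, ΔJ).
(d)–(e): allowed.
(d)–(f): forbidden (parity, ΔS, ΔJ).
(e)–(f): forbidden (ΔS, ΔJ).
Allowed pairs: 4 of 15.

4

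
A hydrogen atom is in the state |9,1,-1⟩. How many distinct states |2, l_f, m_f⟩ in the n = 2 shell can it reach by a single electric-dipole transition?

E1 requires Δl = ±1, so l_f ∈ {0, 2}; with 0 ≤ l_f ≤ n_f−1 = 1, the allowed l_f values are {0}.
For l_f = 0: m_f ∈ {m_i−1, m_i, m_i+1} ∩ [−0, 0] = {0} → 1 state.
Total: 1.

1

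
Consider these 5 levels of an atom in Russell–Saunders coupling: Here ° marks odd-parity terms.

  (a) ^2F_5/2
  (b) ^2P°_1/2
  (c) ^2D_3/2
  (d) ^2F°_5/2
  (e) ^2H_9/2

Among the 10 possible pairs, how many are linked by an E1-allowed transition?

(a)–(b): forbidden (ΔL, ΔJ).
(a)–(c): forbidden (parity).
(a)–(d): allowed.
(a)–(e): forbidden (parity, ΔL, ΔJ).
(b)–(c): allowed.
(b)–(d): forbidden (parity, ΔL, ΔJ).
(b)–(e): forbidden (ΔL, ΔJ).
(c)–(d): allowed.
(c)–(e): forbidden (parity, ΔL, ΔJ).
(d)–(e): forbidden (ΔL, ΔJ).
Allowed pairs: 3 of 10.

3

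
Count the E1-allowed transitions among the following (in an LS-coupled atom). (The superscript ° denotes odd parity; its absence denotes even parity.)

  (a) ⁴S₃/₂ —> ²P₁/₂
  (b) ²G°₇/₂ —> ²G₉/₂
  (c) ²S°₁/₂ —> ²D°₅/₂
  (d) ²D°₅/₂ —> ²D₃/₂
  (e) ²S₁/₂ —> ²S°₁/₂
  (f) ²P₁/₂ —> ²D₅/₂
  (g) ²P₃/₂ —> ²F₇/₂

2

(a) forbidden (parity, ΔS fail)
(b) allowed
(c) forbidden (parity, ΔL, ΔJ fail)
(d) allowed
(e) forbidden (ΔL fails)
(f) forbidden (parity, ΔJ fail)
(g) forbidden (parity, ΔL, ΔJ fail)
Total allowed: 2 of 7.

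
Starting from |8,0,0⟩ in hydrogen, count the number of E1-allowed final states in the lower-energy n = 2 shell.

E1 requires Δl = ±1, so l_f ∈ {-1, 1}; with 0 ≤ l_f ≤ n_f−1 = 1, the allowed l_f values are {1}.
For l_f = 1: m_f ∈ {m_i−1, m_i, m_i+1} ∩ [−1, 1] = {-1, 0, 1} → 3 states.
Total: 3.

3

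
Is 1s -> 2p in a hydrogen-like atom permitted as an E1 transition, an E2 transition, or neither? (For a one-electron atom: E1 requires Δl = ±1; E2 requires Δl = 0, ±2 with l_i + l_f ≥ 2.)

E1

Δl = 1 − 0 = +1; l_i + l_f = 1.
E1 (Δl = ±1): satisfied.
E2 (Δl = 0,±2, l_i+l_f ≥ 2): not satisfied.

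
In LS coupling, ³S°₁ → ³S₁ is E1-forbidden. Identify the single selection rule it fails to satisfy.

the L=0 ↔ L=0 exclusion

Reading off the term symbols: S 1→1, L 0→0, J 1→1, parity odd→even.
Parity must change: odd → even — ok.
ΔS = 0: S: 1 → 1 — ok.
ΔL = 0, ±1 (not L=0↔0): L: 0 → 0, ΔL = +0 — fails.
ΔJ = 0, ±1 (not J=0↔0): J: 1 → 1, ΔJ = +0 — ok.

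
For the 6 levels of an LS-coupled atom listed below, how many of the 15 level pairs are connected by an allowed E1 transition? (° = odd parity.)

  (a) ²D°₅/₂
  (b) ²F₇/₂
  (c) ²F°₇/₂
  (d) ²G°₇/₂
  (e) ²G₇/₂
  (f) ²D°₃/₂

5

(a)–(b): allowed.
(a)–(c): forbidden (parity).
(a)–(d): forbidden (parity, ΔL).
(a)–(e): forbidden (ΔL).
(a)–(f): forbidden (parity).
(b)–(c): allowed.
(b)–(d): allowed.
(b)–(e): forbidden (parity).
(b)–(f): forbidden (ΔJ).
(c)–(d): forbidden (parity).
(c)–(e): allowed.
(c)–(f): forbidden (parity, ΔJ).
(d)–(e): allowed.
(d)–(f): forbidden (parity, ΔL, ΔJ).
(e)–(f): forbidden (ΔL, ΔJ).
Allowed pairs: 5 of 15.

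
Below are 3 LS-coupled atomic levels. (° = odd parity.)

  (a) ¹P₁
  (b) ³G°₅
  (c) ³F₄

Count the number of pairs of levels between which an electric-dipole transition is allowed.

(a)–(b): forbidden (ΔS, ΔL, ΔJ).
(a)–(c): forbidden (parity, ΔS, ΔL, ΔJ).
(b)–(c): allowed.
Allowed pairs: 1 of 3.

1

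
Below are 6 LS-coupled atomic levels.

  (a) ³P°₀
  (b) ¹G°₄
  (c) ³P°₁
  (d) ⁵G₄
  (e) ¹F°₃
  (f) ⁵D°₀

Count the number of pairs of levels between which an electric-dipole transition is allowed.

(a)–(b): forbidden (parity, ΔS, ΔL, ΔJ).
(a)–(c): forbidden (parity).
(a)–(d): forbidden (ΔS, ΔL, ΔJ).
(a)–(e): forbidden (parity, ΔS, ΔL, ΔJ).
(a)–(f): forbidden (parity, ΔS, ΔJ).
(b)–(c): forbidden (parity, ΔS, ΔL, ΔJ).
(b)–(d): forbidden (ΔS).
(b)–(e): forbidden (parity).
(b)–(f): forbidden (parity, ΔS, ΔL, ΔJ).
(c)–(d): forbidden (ΔS, ΔL, ΔJ).
(c)–(e): forbidden (parity, ΔS, ΔL, ΔJ).
(c)–(f): forbidden (parity, ΔS).
(d)–(e): forbidden (ΔS).
(d)–(f): forbidden (ΔL, ΔJ).
(e)–(f): forbidden (parity, ΔS, ΔJ).
Allowed pairs: 0 of 15.

0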